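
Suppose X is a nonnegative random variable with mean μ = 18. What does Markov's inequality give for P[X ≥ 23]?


μ = E[X] = 18, a = 23.
Markov: P[X ≥ 23] ≤ μ/a = (18)/23 = 18/23.
Numerically: ≈ 0.782609.
(Since a = 23 > μ = 18.000000, the bound 18/23 is < 1 and informative.)

P[X ≥ 23] ≤ 18/23 ≈ 0.782609.


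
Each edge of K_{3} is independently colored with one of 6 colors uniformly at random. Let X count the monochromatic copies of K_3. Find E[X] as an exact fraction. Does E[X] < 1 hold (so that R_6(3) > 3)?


E[X] = C(3, 3) · 6^{1 − 3} = 1 · 6^{−2} = 1/36.
As a reduced fraction: E[X] = 1/36 ≈ 0.028.
Is E[X] < 1? YES.
Since E[X] < 1, there exists a 6-coloring of K_{3} with no monochromatic K_3; hence R_6(3) > 3.

E[X] = 1/36 ≈ 0.028; E[X] < 1, so R_6(3) > 3.


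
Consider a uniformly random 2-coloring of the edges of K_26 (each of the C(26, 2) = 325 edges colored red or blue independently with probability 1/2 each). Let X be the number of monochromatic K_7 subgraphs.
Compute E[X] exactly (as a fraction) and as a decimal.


Let X = Σ_S X_S over the C(26, 7) = 657800 subsets S of size 7, where X_S = 1 if the K_7 on S is monochromatic.
For a fixed S, the K_7 on S has C(7, 2) = 21 edges. P[all 21 edges red] = (1/2)^21, and likewise for blue, so P[monochromatic] = 2·(1/2)^21 = 2^{1 − 21} = 1/1048576.
By linearity: E[X] = C(26, 7) · 2^{1 − 21} = 657800 · 1/1048576 = 82225/131072.
Numerically: E[X] ≈ 0.6273.

E[X] = C(26,7)·2^(1−C(7,2)) = 82225/131072 ≈ 0.6273.


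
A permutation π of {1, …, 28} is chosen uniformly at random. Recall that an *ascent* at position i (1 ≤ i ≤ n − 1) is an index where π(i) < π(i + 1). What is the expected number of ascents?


Write X = Σ X_I over i = 1, …, 27, with X_I the indicator of one ascent.
There are 27 indicators.
For each fixed i, the pair (π(i), π(i+1)) is a uniformly random ordered pair of distinct values from {1, …, 28}; by symmetry P[π(i) < π(i+1)] = 1/2.
By linearity: E[X] = 27 · (1/2) = (28 − 1) · (1/2) = 27/2 ≈ 13.5000.

E[X] = 27/2 = 13.5000.


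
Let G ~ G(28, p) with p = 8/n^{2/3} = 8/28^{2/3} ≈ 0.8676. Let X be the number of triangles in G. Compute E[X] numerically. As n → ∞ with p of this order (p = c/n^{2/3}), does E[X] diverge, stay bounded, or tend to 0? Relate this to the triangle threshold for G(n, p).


Number of potential triangles: C(28, 3) = 3276.
Each occurs with probability p³ ≈ (0.8676)³ ≈ 6.5306122e-01.
By linearity: E[X] = C(28, 3)·p³ ≈ 3276 · 6.5306122e-01 ≈ 2139.42857.
Since α = 2/3 < 1, p = c/n^{2/3} ≫ 1/n is above the triangle threshold p ~ 1/n. Asymptotically E[X] ~ (c³/6)·n^{3(1−α)} = (8³/6)·n^{1} → ∞; triangles are abundant w.h.p.

E[X] ≈ 2139.42857; in regime p = Θ(1/n^{2/3}) E[X] diverges (above the triangle threshold p ~ 1/n).


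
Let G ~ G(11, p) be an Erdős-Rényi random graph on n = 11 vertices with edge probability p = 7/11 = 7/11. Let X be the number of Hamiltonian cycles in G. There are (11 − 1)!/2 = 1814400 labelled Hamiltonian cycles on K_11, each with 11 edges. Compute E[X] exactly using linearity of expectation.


K_11 has (11 − 1)!/2 = 1814400 labelled Hamiltonian cycles.
For each such Hamiltonian cycle H, let X_H = 1 if all 11 edges of H are present in G. Then P[X_H = 1] = p^{11} = (7/11)^{11} = 1977326743/285311670611.
By linearity: E[X] = Σ_H E[X_H] = 1814400 · p^{11} = 1814400 · 1977326743/285311670611 = 3587661642499200/285311670611.
Numerically: E[X] ≈ 12575.

E[X] = 1814400 · (7/11)^{11} = 3587661642499200/285311670611 ≈ 12575.


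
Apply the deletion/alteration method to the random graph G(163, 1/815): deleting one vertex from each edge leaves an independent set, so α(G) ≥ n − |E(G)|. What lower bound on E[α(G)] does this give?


E[|E(G)|] = C(163, 2)·p = 13203 · (1/815) = 81/5.
E[α(G)] ≥ n − E[|E(G)|] = 163 − 81/5 = 734/5.
Numerically: ≈ 146.80000.
(This is only a lower bound; the true E[α(G)] may be larger.)

E[α(G)] ≥ 734/5 ≈ 146.80000.


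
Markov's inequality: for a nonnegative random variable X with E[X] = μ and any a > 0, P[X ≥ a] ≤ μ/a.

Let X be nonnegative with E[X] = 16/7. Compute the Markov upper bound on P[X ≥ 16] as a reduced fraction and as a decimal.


μ = E[X] = 16/7, a = 16.
Markov: P[X ≥ 16] ≤ μ/a = (16/7)/16 = 1/7.
Numerically: ≈ 0.143.
(Since a = 16 > μ = 2.286, the bound 1/7 is < 1 and informative.)

P[X ≥ 16] ≤ 1/7 ≈ 0.143.


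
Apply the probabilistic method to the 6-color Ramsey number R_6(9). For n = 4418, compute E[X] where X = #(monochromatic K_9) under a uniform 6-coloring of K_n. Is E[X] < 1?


E[X] = C(4418, 9) · 6^{1 − 36} = 1752779389572095347587475120 · 6^{−35} = 1752779389572095347587475120/1719070799748422591028658176.
As a reduced fraction: E[X] = 109548711848255959224217195/107441924984276411939291136 ≈ 1.019609.
Is E[X] < 1? NO.
Since E[X] ≥ 1, the first-moment bound is inconclusive at n = 4418; it does NOT by itself certify R_6(9) > 4418.

E[X] = 109548711848255959224217195/107441924984276411939291136 ≈ 1.019609; E[X] ≥ 1; first-moment method inconclusive here.


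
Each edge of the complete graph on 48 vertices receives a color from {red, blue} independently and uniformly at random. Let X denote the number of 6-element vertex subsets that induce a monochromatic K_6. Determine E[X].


Let X = Σ_S X_S over the C(48, 6) = 12271512 subsets S of size 6, where X_S = 1 if the K_6 on S is monochromatic.
For a fixed S, the K_6 on S has C(6, 2) = 15 edges. P[all 15 edges red] = (1/2)^15, and likewise for blue, so P[monochromatic] = 2·(1/2)^15 = 2^{1 − 15} = 1/16384.
Summing: E[X] = C(48, 6) · 2^{1 − 15} = 12271512 · 1/16384 = 1533939/2048.
Numerically: E[X] ≈ 748.993652.

E[X] = C(48,6)·2^(1−C(6,2)) = 1533939/2048 ≈ 748.993652.


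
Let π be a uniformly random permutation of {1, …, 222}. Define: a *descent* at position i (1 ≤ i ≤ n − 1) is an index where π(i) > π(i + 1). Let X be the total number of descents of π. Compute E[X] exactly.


Write X = Σ X_I over i = 1, …, 221, with X_I the indicator of one descent.
There are 221 indicators.
For each fixed i, the pair (π(i), π(i+1)) is a uniformly random ordered pair of distinct values from {1, …, 222}; by symmetry P[π(i) > π(i+1)] = 1/2.
By linearity: E[X] = 221 · (1/2) = (222 − 1) · (1/2) = 221/2 ≈ 110.5000.

E[X] = 221/2 = 110.5000.


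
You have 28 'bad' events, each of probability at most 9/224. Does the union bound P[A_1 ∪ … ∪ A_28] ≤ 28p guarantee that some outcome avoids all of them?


Union bound: P[∪_{i=1}^{28} A_i] ≤ Σ_i P[A_i] ≤ 28·p = 28·(9/224) = 9/8.
Numerically: 9/8 ≈ 1.12500.
Is 9/8 < 1? NO.
Since the bound 9/8 is ≥ 1, the union bound is uninformative here; it does NOT by itself certify existence.

28·p = 9/8 ≈ 1.12500; existence NOT certified by the union bound.


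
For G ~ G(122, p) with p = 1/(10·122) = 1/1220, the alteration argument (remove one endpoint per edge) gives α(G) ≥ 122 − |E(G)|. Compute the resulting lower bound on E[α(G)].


E[|E(G)|] = C(122, 2)·p = 7381 · (1/1220) = 121/20.
E[α(G)] ≥ n − E[|E(G)|] = 122 − 121/20 = 2319/20.
Numerically: ≈ 115.95000.
(This is only a lower bound; the true E[α(G)] may be larger.)

E[α(G)] ≥ 2319/20 ≈ 115.95000.


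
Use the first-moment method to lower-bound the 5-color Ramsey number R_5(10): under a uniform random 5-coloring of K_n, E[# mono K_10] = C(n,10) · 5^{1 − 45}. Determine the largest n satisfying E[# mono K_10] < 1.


We need C(n, 10) · 5^{1 − 45} < 1, i.e. C(n, 10) < 5^{45 − 1} = 5684341886080801486968994140625.
Check values of n near the boundary:
  n = 5390: C(5390, 10) = 5655833965919099070255434039753; 5655833965919099070255434039753 < 5684341886080801486968994140625? YES
  n = 5391: C(5391, 10) = 5666344714787188828795213697883; 5666344714787188828795213697883 < 5684341886080801486968994140625? YES
  n = 5392: C(5392, 10) = 5676873040158402483252283957448; 5676873040158402483252283957448 < 5684341886080801486968994140625? YES
  n = 5393: C(5393, 10) = 5687418968154238267170642278008; 5687418968154238267170642278008 < 5684341886080801486968994140625? NO
  n = 5394: C(5394, 10) = 5697982524930156243149785372878; 5697982524930156243149785372878 < 5684341886080801486968994140625? NO
  n = 5395: C(5395, 10) = 5708563736675616143322765475706; 5708563736675616143322765475706 < 5684341886080801486968994140625? NO
The largest n with C(n, 10) < 5684341886080801486968994140625 is n = 5392 (where E[X] = 5676873040158402483252283957448/5684341886080801486968994140625 ≈ 0.998686). Hence R_5(10) > 5392, i.e. R_5(10) ≥ 5393.

Largest n = 5392; hence R_5(10) > 5392.


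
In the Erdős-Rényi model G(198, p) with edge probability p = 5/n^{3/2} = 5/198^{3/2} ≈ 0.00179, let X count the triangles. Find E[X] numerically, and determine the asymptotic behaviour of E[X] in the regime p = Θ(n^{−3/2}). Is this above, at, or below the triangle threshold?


Number of potential triangles: C(198, 3) = 1274196.
Each occurs with probability p³ ≈ (0.00179)³ ≈ 5.77985e-09.
By linearity: E[X] = C(198, 3)·p³ ≈ 1274196 · 5.77985e-09 ≈ 0.007.
Since α = 3/2 > 1, p = c/n^{3/2} = o(1/n) is below the triangle threshold p ~ 1/n. Asymptotically E[X] ~ (c³/6)·n^{3(1−α)} = (5³/6)·n^{-1.5} → 0, so by Markov's inequality G has no triangles w.h.p.

E[X] ≈ 0.007; in regime p = Θ(1/n^{3/2}) E[X] tends to 0 (below the triangle threshold p ~ 1/n).


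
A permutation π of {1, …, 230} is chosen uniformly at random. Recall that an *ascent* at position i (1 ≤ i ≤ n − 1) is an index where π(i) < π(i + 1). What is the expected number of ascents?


Write X = Σ X_I over i = 1, …, 229, with X_I the indicator of one ascent.
There are 229 indicators.
For each fixed i, the pair (π(i), π(i+1)) is a uniformly random ordered pair of distinct values from {1, …, 230}; by symmetry P[π(i) < π(i+1)] = 1/2.
By linearity: E[X] = 229 · (1/2) = (230 − 1) · (1/2) = 229/2 ≈ 114.500.

E[X] = 229/2 = 114.500.


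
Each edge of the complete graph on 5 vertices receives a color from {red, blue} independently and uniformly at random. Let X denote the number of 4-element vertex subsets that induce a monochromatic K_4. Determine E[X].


Let X = Σ_S X_S over the C(5, 4) = 5 subsets S of size 4, where X_S = 1 if the K_4 on S is monochromatic.
For a fixed S, the K_4 on S has C(4, 2) = 6 edges. P[all 6 edges red] = (1/2)^6, and likewise for blue, so P[monochromatic] = 2·(1/2)^6 = 2^{1 − 6} = 1/32.
Summing: E[X] = C(5, 4) · 2^{1 − 6} = 5 · 1/32 = 5/32.
Numerically: E[X] ≈ 0.156250.

E[X] = C(5,4)·2^(1−C(4,2)) = 5/32 ≈ 0.156250.


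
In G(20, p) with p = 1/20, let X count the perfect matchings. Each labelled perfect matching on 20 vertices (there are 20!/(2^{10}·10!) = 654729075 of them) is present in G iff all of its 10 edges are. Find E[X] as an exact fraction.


K_20 has 20!/(2^{10}·10!) = 654729075 labelled perfect matchings.
For each such perfect matching H, let X_H = 1 if all 10 edges of H are present in G. Then P[X_H = 1] = p^{10} = (1/20)^{10} = 1/10240000000000.
Summing the indicators: E[X] = Σ_H E[X_H] = 654729075 · p^{10} = 654729075 · 1/10240000000000 = 26189163/409600000000.
Numerically: E[X] ≈ 6.39e-05.

E[X] = 654729075 · (1/20)^{10} = 26189163/409600000000 ≈ 6.39e-05.


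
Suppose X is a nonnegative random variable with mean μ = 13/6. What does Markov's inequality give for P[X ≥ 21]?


μ = E[X] = 13/6, a = 21.
Markov: P[X ≥ 21] ≤ μ/a = (13/6)/21 = 13/126.
Numerically: ≈ 0.1032.
(Since a = 21 > μ = 2.1667, the bound 13/126 is < 1 and informative.)

P[X ≥ 21] ≤ 13/126 ≈ 0.1032.


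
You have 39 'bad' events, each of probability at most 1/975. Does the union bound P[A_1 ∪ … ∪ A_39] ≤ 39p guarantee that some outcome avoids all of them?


Union bound: P[∪_{i=1}^{39} A_i] ≤ Σ_i P[A_i] ≤ 39·p = 39·(1/975) = 1/25.
Numerically: 1/25 ≈ 0.0400000.
Is 1/25 < 1? YES.
Since P[∪ A_i] ≤ 1/25 < 1, the complement has P[∩ A_i^c] ≥ 1 − 1/25 = 24/25 > 0, so some outcome avoids every A_i.

39·p = 1/25 ≈ 0.0400000; existence CERTIFIED by the union bound.


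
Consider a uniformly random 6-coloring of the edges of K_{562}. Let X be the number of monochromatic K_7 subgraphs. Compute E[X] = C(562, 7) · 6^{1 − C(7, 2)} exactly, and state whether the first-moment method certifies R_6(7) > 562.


E[X] = C(562, 7) · 6^{1 − 21} = 3384017972944752 · 6^{−20} = 3384017972944752/3656158440062976.
As a reduced fraction: E[X] = 70500374436349/76169967501312 ≈ 0.926.
Is E[X] < 1? YES.
Since E[X] < 1, there exists a 6-coloring of K_{562} with no monochromatic K_7; hence R_6(7) > 562.

E[X] = 70500374436349/76169967501312 ≈ 0.926; E[X] < 1, so R_6(7) > 562.


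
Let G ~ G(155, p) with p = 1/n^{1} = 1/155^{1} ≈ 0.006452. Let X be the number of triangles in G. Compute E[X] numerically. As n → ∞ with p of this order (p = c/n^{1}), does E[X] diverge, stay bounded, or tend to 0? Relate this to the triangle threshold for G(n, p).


Number of potential triangles: C(155, 3) = 608685.
Each occurs with probability p³ ≈ (0.006452)³ ≈ 2.685375e-07.
By linearity: E[X] = C(155, 3)·p³ ≈ 608685 · 2.685375e-07 ≈ 0.1635.
Here α = 1, so p = 1/n is exactly at the triangle threshold p ~ 1/n. Asymptotically E[X] → c³/6 = 1³/6 = 1/6 ≈ 0.1667, a bounded constant. In this regime the triangle count is asymptotically Poisson(c³/6).

E[X] ≈ 0.1635; in regime p = Θ(1/n^{1}) E[X] stays bounded (at the triangle threshold p ~ 1/n).


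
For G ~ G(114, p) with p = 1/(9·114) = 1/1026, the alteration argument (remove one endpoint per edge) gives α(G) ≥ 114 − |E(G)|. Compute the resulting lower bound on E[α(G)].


E[|E(G)|] = C(114, 2)·p = 6441 · (1/1026) = 113/18.
E[α(G)] ≥ n − E[|E(G)|] = 114 − 113/18 = 1939/18.
Numerically: ≈ 107.72222.
(This is only a lower bound; the true E[α(G)] may be larger.)

E[α(G)] ≥ 1939/18 ≈ 107.72222.


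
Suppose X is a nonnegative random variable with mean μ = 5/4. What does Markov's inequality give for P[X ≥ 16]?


μ = E[X] = 5/4, a = 16.
Markov: P[X ≥ 16] ≤ μ/a = (5/4)/16 = 5/64.
Numerically: ≈ 0.07812.
(Since a = 16 > μ = 1.25000, the bound 5/64 is < 1 and informative.)

P[X ≥ 16] ≤ 5/64 ≈ 0.07812.


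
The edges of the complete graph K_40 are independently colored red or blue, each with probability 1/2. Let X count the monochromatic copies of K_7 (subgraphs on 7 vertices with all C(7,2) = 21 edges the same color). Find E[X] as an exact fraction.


Let X = Σ_S X_S over the C(40, 7) = 18643560 subsets S of size 7, where X_S = 1 if the K_7 on S is monochromatic.
For a fixed S, the K_7 on S has C(7, 2) = 21 edges. P[all 21 edges red] = (1/2)^21, and likewise for blue, so P[monochromatic] = 2·(1/2)^21 = 2^{1 − 21} = 1/1048576.
Summing: E[X] = C(40, 7) · 2^{1 − 21} = 18643560 · 1/1048576 = 2330445/131072.
Numerically: E[X] ≈ 17.77988.

E[X] = C(40,7)·2^(1−C(7,2)) = 2330445/131072 ≈ 17.77988.


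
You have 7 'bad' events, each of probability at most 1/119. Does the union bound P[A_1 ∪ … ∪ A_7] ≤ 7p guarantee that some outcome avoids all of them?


Union bound: P[∪_{i=1}^{7} A_i] ≤ Σ_i P[A_i] ≤ 7·p = 7·(1/119) = 1/17.
Numerically: 1/17 ≈ 0.059.
Is 1/17 < 1? YES.
Since P[∪ A_i] ≤ 1/17 < 1, the complement has P[∩ A_i^c] ≥ 1 − 1/17 = 16/17 > 0, so some outcome avoids every A_i.

7·p = 1/17 ≈ 0.059; existence CERTIFIED by the union bound.


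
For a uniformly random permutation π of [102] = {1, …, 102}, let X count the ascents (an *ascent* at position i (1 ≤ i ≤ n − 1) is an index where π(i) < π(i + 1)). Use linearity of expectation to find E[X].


Write X = Σ X_I over i = 1, …, 101, with X_I the indicator of one ascent.
There are 101 indicators.
For each fixed i, the pair (π(i), π(i+1)) is a uniformly random ordered pair of distinct values from {1, …, 102}; by symmetry P[π(i) < π(i+1)] = 1/2.
By linearity: E[X] = 101 · (1/2) = (102 − 1) · (1/2) = 101/2 ≈ 50.500000.

E[X] = 101/2 = 50.500000.


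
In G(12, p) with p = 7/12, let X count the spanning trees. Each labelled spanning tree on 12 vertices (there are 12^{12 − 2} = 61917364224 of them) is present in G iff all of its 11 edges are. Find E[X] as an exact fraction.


K_12 has 12^{12 − 2} = 61917364224 labelled spanning trees.
For each such spanning tree H, let X_H = 1 if all 11 edges of H are present in G. Then P[X_H = 1] = p^{11} = (7/12)^{11} = 1977326743/743008370688.
By linearity of expectation: E[X] = Σ_H E[X_H] = 61917364224 · p^{11} = 61917364224 · 1977326743/743008370688 = 1977326743/12.
Numerically: E[X] ≈ 1.64777e+08.

E[X] = 61917364224 · (7/12)^{11} = 1977326743/12 ≈ 1.64777e+08.


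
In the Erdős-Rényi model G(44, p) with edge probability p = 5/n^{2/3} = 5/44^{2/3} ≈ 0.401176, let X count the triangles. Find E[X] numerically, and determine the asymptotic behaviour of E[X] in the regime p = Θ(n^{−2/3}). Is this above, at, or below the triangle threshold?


Number of potential triangles: C(44, 3) = 13244.
Each occurs with probability p³ ≈ (0.401176)³ ≈ 6.45661157e-02.
By linearity: E[X] = C(44, 3)·p³ ≈ 13244 · 6.45661157e-02 ≈ 855.113636.
Since α = 2/3 < 1, p = c/n^{2/3} ≫ 1/n is above the triangle threshold p ~ 1/n. Asymptotically E[X] ~ (c³/6)·n^{3(1−α)} = (5³/6)·n^{1} → ∞; triangles are abundant w.h.p.

E[X] ≈ 855.113636; in regime p = Θ(1/n^{2/3}) E[X] diverges (above the triangle threshold p ~ 1/n).


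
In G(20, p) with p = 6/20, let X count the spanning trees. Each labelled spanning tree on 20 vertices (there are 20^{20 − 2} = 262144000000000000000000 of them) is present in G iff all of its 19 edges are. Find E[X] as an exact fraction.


K_20 has 20^{20 − 2} = 262144000000000000000000 labelled spanning trees.
For each such spanning tree H, let X_H = 1 if all 19 edges of H are present in G. Then P[X_H = 1] = p^{19} = (3/10)^{19} = 1162261467/10000000000000000000.
By linearity of expectation: E[X] = Σ_H E[X_H] = 262144000000000000000000 · p^{19} = 262144000000000000000000 · 1162261467/10000000000000000000 = 152339935002624/5.
Numerically: E[X] ≈ 3.05e+13.

E[X] = 262144000000000000000000 · (3/10)^{19} = 152339935002624/5 ≈ 3.05e+13.


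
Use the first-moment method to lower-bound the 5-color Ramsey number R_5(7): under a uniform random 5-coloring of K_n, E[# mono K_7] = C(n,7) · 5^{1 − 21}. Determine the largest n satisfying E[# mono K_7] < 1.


We need C(n, 7) · 5^{1 − 21} < 1, i.e. C(n, 7) < 5^{21 − 1} = 95367431640625.
Check values of n near the boundary:
  n = 337: C(337, 7) = 91989916924632; 91989916924632 < 95367431640625? YES
  n = 338: C(338, 7) = 93935323022736; 93935323022736 < 95367431640625? YES
  n = 339: C(339, 7) = 95915887062372; 95915887062372 < 95367431640625? NO
The largest n with C(n, 7) < 95367431640625 is n = 338 (where E[X] = 93935323022736/95367431640625 ≈ 0.98498). Hence R_5(7) > 338, i.e. R_5(7) ≥ 339.

Largest n = 338; hence R_5(7) > 338.


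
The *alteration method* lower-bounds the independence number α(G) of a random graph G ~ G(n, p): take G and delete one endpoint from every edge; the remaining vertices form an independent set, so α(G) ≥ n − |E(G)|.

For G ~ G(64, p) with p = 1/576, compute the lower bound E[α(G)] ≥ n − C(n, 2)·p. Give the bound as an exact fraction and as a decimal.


E[|E(G)|] = C(64, 2)·p = 2016 · (1/576) = 7/2.
E[α(G)] ≥ n − E[|E(G)|] = 64 − 7/2 = 121/2.
Numerically: ≈ 60.500000.
(This is only a lower bound; the true E[α(G)] may be larger.)

E[α(G)] ≥ 121/2 ≈ 60.500000.


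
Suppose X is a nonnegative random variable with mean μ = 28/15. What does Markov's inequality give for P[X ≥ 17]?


μ = E[X] = 28/15, a = 17.
Markov: P[X ≥ 17] ≤ μ/a = (28/15)/17 = 28/255.
Numerically: ≈ 0.110.
(Since a = 17 > μ = 1.867, the bound 28/255 is < 1 and informative.)

P[X ≥ 17] ≤ 28/255 ≈ 0.110.


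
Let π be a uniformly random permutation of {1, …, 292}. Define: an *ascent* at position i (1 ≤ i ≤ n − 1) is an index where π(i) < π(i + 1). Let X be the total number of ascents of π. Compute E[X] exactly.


Write X = Σ X_I over i = 1, …, 291, with X_I the indicator of one ascent.
There are 291 indicators.
For each fixed i, the pair (π(i), π(i+1)) is a uniformly random ordered pair of distinct values from {1, …, 292}; by symmetry P[π(i) < π(i+1)] = 1/2.
By linearity: E[X] = 291 · (1/2) = (292 − 1) · (1/2) = 291/2 ≈ 145.500000.

E[X] = 291/2 = 145.500000.


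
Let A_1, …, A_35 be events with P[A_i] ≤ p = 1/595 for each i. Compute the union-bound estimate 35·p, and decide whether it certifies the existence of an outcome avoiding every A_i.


Union bound: P[∪_{i=1}^{35} A_i] ≤ Σ_i P[A_i] ≤ 35·p = 35·(1/595) = 1/17.
Numerically: 1/17 ≈ 0.05882.
Is 1/17 < 1? YES.
Since P[∪ A_i] ≤ 1/17 < 1, the complement has P[∩ A_i^c] ≥ 1 − 1/17 = 16/17 > 0, so some outcome avoids every A_i.

35·p = 1/17 ≈ 0.05882; existence CERTIFIED by the union bound.


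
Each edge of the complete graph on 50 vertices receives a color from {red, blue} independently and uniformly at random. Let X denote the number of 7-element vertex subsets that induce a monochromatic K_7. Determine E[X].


Let X = Σ_S X_S over the C(50, 7) = 99884400 subsets S of size 7, where X_S = 1 if the K_7 on S is monochromatic.
For a fixed S, the K_7 on S has C(7, 2) = 21 edges. P[all 21 edges red] = (1/2)^21, and likewise for blue, so P[monochromatic] = 2·(1/2)^21 = 2^{1 − 21} = 1/1048576.
Summing: E[X] = C(50, 7) · 2^{1 − 21} = 99884400 · 1/1048576 = 6242775/65536.
Numerically: E[X] ≈ 95.25719.

E[X] = C(50,7)·2^(1−C(7,2)) = 6242775/65536 ≈ 95.25719.


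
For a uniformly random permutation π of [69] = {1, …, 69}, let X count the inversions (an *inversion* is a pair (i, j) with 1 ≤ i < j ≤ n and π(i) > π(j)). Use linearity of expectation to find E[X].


Write X = Σ X_I over the C(69, 2) = 2346 pairs i < j, with X_I the indicator of one inversion.
There are 2346 indicators.
For each fixed pair i < j, the values π(i) and π(j) are two distinct elements of {1, …, 69} in uniformly random order; by symmetry P[π(i) > π(j)] = 1/2.
By linearity: E[X] = 2346 · (1/2) = C(69, 2) · (1/2) = 2346/2 = 1173 ≈ 1173.00000.

E[X] = 1173 = 1173.00000.


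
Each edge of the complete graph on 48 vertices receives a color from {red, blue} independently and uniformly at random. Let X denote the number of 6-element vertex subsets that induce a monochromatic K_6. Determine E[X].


Let X = Σ_S X_S over the C(48, 6) = 12271512 subsets S of size 6, where X_S = 1 if the K_6 on S is monochromatic.
For a fixed S, the K_6 on S has C(6, 2) = 15 edges. P[all 15 edges red] = (1/2)^15, and likewise for blue, so P[monochromatic] = 2·(1/2)^15 = 2^{1 − 15} = 1/16384.
Summing: E[X] = C(48, 6) · 2^{1 − 15} = 12271512 · 1/16384 = 1533939/2048.
Numerically: E[X] ≈ 748.99365.

E[X] = C(48,6)·2^(1−C(6,2)) = 1533939/2048 ≈ 748.99365.


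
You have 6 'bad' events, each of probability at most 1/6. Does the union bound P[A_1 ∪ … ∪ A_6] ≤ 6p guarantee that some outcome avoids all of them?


Union bound: P[∪_{i=1}^{6} A_i] ≤ Σ_i P[A_i] ≤ 6·p = 6·(1/6) = 1.
Numerically: 1 ≈ 1.00000.
Is 1 < 1? NO.
Since the bound 1 is ≥ 1, the union bound is uninformative here; it does NOT by itself certify existence.

6·p = 1 ≈ 1.00000; existence NOT certified by the union bound.


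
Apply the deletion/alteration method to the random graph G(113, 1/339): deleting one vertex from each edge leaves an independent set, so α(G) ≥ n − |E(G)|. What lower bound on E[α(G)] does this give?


E[|E(G)|] = C(113, 2)·p = 6328 · (1/339) = 56/3.
E[α(G)] ≥ n − E[|E(G)|] = 113 − 56/3 = 283/3.
Numerically: ≈ 94.333333.
(This is only a lower bound; the true E[α(G)] may be larger.)

E[α(G)] ≥ 283/3 ≈ 94.333333.


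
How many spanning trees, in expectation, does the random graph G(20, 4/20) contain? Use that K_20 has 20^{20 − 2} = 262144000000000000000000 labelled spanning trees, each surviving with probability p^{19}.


K_20 has 20^{20 − 2} = 262144000000000000000000 labelled spanning trees.
For each such spanning tree H, let X_H = 1 if all 19 edges of H are present in G. Then P[X_H = 1] = p^{19} = (1/5)^{19} = 1/19073486328125.
By linearity: E[X] = Σ_H E[X_H] = 262144000000000000000000 · p^{19} = 262144000000000000000000 · 1/19073486328125 = 68719476736/5.
Numerically: E[X] ≈ 1.374e+10.

E[X] = 262144000000000000000000 · (1/5)^{19} = 68719476736/5 ≈ 1.374e+10.


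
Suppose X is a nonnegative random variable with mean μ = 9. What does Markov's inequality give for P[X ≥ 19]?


μ = E[X] = 9, a = 19.
Markov: P[X ≥ 19] ≤ μ/a = (9)/19 = 9/19.
Numerically: ≈ 0.4737.
(Since a = 19 > μ = 9.0000, the bound 9/19 is < 1 and informative.)

P[X ≥ 19] ≤ 9/19 ≈ 0.4737.


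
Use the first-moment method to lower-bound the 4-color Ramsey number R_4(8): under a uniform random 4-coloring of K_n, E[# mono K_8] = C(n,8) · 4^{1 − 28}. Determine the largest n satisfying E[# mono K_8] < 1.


We need C(n, 8) · 4^{1 − 28} < 1, i.e. C(n, 8) < 4^{28 − 1} = 18014398509481984.
Check values of n near the boundary:
  n = 406: C(406, 8) = 17082453897995850; 17082453897995850 < 18014398509481984? YES
  n = 407: C(407, 8) = 17424959239309050; 17424959239309050 < 18014398509481984? YES
  n = 408: C(408, 8) = 17773458424095231; 17773458424095231 < 18014398509481984? YES
  n = 409: C(409, 8) = 18128041135797879; 18128041135797879 < 18014398509481984? NO
The largest n with C(n, 8) < 18014398509481984 is n = 408 (where E[X] = 17773458424095231/18014398509481984 ≈ 0.987). Hence R_4(8) > 408, i.e. R_4(8) ≥ 409.

Largest n = 408; hence R_4(8) > 408.


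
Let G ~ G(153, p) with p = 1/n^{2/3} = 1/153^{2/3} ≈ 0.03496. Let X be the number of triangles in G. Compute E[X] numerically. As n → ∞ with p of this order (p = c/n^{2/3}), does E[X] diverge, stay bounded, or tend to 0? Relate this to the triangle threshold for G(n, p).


Number of potential triangles: C(153, 3) = 585276.
Each occurs with probability p³ ≈ (0.03496)³ ≈ 4.271861e-05.
By linearity: E[X] = C(153, 3)·p³ ≈ 585276 · 4.271861e-05 ≈ 25.0022.
Since α = 2/3 < 1, p = c/n^{2/3} ≫ 1/n is above the triangle threshold p ~ 1/n. Asymptotically E[X] ~ (c³/6)·n^{3(1−α)} = (1³/6)·n^{1} → ∞; triangles are abundant w.h.p.

E[X] ≈ 25.0022; in regime p = Θ(1/n^{2/3}) E[X] diverges (above the triangle threshold p ~ 1/n).


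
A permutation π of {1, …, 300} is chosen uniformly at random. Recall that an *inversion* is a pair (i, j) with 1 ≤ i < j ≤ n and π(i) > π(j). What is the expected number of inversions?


Write X = Σ X_I over the C(300, 2) = 44850 pairs i < j, with X_I the indicator of one inversion.
There are 44850 indicators.
For each fixed pair i < j, the values π(i) and π(j) are two distinct elements of {1, …, 300} in uniformly random order; by symmetry P[π(i) > π(j)] = 1/2.
By linearity: E[X] = 44850 · (1/2) = C(300, 2) · (1/2) = 44850/2 = 22425 ≈ 22425.000000.

E[X] = 22425 = 22425.000000.


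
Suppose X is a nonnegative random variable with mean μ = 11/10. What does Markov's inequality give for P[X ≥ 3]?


μ = E[X] = 11/10, a = 3.
Markov: P[X ≥ 3] ≤ μ/a = (11/10)/3 = 11/30.
Numerically: ≈ 0.3667.
(Since a = 3 > μ = 1.1000, the bound 11/30 is < 1 and informative.)

P[X ≥ 3] ≤ 11/30 ≈ 0.3667.


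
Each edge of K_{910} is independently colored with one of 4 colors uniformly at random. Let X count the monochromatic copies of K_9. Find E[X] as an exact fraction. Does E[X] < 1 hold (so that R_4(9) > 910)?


E[X] = C(910, 9) · 4^{1 − 36} = 1133378248346922788210 · 4^{−35} = 1133378248346922788210/1180591620717411303424.
As a reduced fraction: E[X] = 566689124173461394105/590295810358705651712 ≈ 0.96001.
Is E[X] < 1? YES.
Since E[X] < 1, there exists a 4-coloring of K_{910} with no monochromatic K_9; hence R_4(9) > 910.

E[X] = 566689124173461394105/590295810358705651712 ≈ 0.96001; E[X] < 1, so R_4(9) > 910.


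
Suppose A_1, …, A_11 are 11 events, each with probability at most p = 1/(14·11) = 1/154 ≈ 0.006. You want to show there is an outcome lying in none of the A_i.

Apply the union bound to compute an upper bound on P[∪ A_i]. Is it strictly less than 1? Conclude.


Union bound: P[∪_{i=1}^{11} A_i] ≤ Σ_i P[A_i] ≤ 11·p = 11·(1/154) = 1/14.
Numerically: 1/14 ≈ 0.071.
Is 1/14 < 1? YES.
Since P[∪ A_i] ≤ 1/14 < 1, the complement has P[∩ A_i^c] ≥ 1 − 1/14 = 13/14 > 0, so some outcome avoids every A_i.

11·p = 1/14 ≈ 0.071; existence CERTIFIED by the union bound.


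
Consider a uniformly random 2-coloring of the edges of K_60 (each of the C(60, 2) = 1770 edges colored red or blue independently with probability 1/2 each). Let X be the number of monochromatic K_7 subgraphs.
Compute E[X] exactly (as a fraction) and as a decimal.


Let X = Σ_S X_S over the C(60, 7) = 386206920 subsets S of size 7, where X_S = 1 if the K_7 on S is monochromatic.
For a fixed S, the K_7 on S has C(7, 2) = 21 edges. P[all 21 edges red] = (1/2)^21, and likewise for blue, so P[monochromatic] = 2·(1/2)^21 = 2^{1 − 21} = 1/1048576.
By linearity: E[X] = C(60, 7) · 2^{1 − 21} = 386206920 · 1/1048576 = 48275865/131072.
Numerically: E[X] ≈ 368.315620.

E[X] = C(60,7)·2^(1−C(7,2)) = 48275865/131072 ≈ 368.315620.


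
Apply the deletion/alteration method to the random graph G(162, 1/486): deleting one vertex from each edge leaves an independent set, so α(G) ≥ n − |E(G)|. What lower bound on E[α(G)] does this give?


E[|E(G)|] = C(162, 2)·p = 13041 · (1/486) = 161/6.
E[α(G)] ≥ n − E[|E(G)|] = 162 − 161/6 = 811/6.
Numerically: ≈ 135.1667.
(This is only a lower bound; the true E[α(G)] may be larger.)

E[α(G)] ≥ 811/6 ≈ 135.1667.


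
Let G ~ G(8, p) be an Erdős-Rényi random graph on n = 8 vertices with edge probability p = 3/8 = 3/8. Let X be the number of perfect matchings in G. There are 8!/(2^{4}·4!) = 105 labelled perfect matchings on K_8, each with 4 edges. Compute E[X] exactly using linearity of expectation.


K_8 has 8!/(2^{4}·4!) = 105 labelled perfect matchings.
For each such perfect matching H, let X_H = 1 if all 4 edges of H are present in G. Then P[X_H = 1] = p^{4} = (3/8)^{4} = 81/4096.
By linearity: E[X] = Σ_H E[X_H] = 105 · p^{4} = 105 · 81/4096 = 8505/4096.
Numerically: E[X] ≈ 2.0764.

E[X] = 105 · (3/8)^{4} = 8505/4096 ≈ 2.0764.


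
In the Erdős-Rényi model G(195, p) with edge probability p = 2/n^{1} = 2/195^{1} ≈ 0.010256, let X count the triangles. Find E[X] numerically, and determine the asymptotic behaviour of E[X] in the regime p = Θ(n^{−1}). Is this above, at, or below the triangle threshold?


Number of potential triangles: C(195, 3) = 1216865.
Each occurs with probability p³ ≈ (0.010256)³ ≈ 1.0789123e-06.
By linearity: E[X] = C(195, 3)·p³ ≈ 1216865 · 1.0789123e-06 ≈ 1.31289.
Here α = 1, so p = 2/n is exactly at the triangle threshold p ~ 1/n. Asymptotically E[X] → c³/6 = 2³/6 = 4/3 ≈ 1.33333, a bounded constant. In this regime the triangle count is asymptotically Poisson(c³/6).

E[X] ≈ 1.31289; in regime p = Θ(1/n^{1}) E[X] stays bounded (at the triangle threshold p ~ 1/n).


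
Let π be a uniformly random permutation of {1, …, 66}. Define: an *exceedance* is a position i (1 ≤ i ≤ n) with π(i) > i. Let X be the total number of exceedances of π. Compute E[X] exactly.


Write X = Σ_{i=1}^{66} X_i, where X_i = 1_{π(i) > i}.
For each fixed i, π(i) is uniform over {1, …, 66} (marginal of a uniform permutation), so P[π(i) > i] = (n − i)/n. Summing: Σ_{i=1}^{66} (n − i)/n = (0 + 1 + … + 65)/66 = 66(66 − 1)/(2·66) = (66 − 1)/2.
Hence E[X] = Σ_{i=1}^{66} (66 − i)/66 = 65/2 ≈ 32.500000.

E[X] = 65/2 = 32.500000.


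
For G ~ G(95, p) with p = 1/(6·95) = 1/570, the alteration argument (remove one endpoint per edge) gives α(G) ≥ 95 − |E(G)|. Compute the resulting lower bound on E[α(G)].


E[|E(G)|] = C(95, 2)·p = 4465 · (1/570) = 47/6.
E[α(G)] ≥ n − E[|E(G)|] = 95 − 47/6 = 523/6.
Numerically: ≈ 87.166667.
(This is only a lower bound; the true E[α(G)] may be larger.)

E[α(G)] ≥ 523/6 ≈ 87.166667.


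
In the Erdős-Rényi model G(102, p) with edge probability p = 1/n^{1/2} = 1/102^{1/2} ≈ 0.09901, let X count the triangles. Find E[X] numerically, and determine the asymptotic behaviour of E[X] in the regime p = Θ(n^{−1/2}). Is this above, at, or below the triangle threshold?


Number of potential triangles: C(102, 3) = 171700.
Each occurs with probability p³ ≈ (0.09901)³ ≈ 9.707329e-04.
By linearity: E[X] = C(102, 3)·p³ ≈ 171700 · 9.707329e-04 ≈ 166.6748.
Since α = 1/2 < 1, p = c/n^{1/2} ≫ 1/n is above the triangle threshold p ~ 1/n. Asymptotically E[X] ~ (c³/6)·n^{3(1−α)} = (1³/6)·n^{1.5} → ∞; triangles are abundant w.h.p.

E[X] ≈ 166.6748; in regime p = Θ(1/n^{1/2}) E[X] diverges (above the triangle threshold p ~ 1/n).


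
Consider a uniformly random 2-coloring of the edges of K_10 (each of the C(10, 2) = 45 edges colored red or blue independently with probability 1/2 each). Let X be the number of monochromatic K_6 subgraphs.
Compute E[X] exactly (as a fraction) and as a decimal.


Let X = Σ_S X_S over the C(10, 6) = 210 subsets S of size 6, where X_S = 1 if the K_6 on S is monochromatic.
For a fixed S, the K_6 on S has C(6, 2) = 15 edges. P[all 15 edges red] = (1/2)^15, and likewise for blue, so P[monochromatic] = 2·(1/2)^15 = 2^{1 − 15} = 1/16384.
Summing: E[X] = C(10, 6) · 2^{1 − 15} = 210 · 1/16384 = 105/8192.
Numerically: E[X] ≈ 0.013.

E[X] = C(10,6)·2^(1−C(6,2)) = 105/8192 ≈ 0.013.


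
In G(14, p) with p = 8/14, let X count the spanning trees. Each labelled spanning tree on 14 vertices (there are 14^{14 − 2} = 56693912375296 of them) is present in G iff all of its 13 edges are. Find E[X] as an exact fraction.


K_14 has 14^{14 − 2} = 56693912375296 labelled spanning trees.
For each such spanning tree H, let X_H = 1 if all 13 edges of H are present in G. Then P[X_H = 1] = p^{13} = (4/7)^{13} = 67108864/96889010407.
By linearity: E[X] = Σ_H E[X_H] = 56693912375296 · p^{13} = 56693912375296 · 67108864/96889010407 = 274877906944/7.
Numerically: E[X] ≈ 3.927e+10.

E[X] = 56693912375296 · (4/7)^{13} = 274877906944/7 ≈ 3.927e+10.


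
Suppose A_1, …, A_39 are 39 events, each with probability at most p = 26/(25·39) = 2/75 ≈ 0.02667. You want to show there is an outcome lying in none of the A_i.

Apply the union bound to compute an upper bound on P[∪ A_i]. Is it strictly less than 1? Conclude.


Union bound: P[∪_{i=1}^{39} A_i] ≤ Σ_i P[A_i] ≤ 39·p = 39·(2/75) = 26/25.
Numerically: 26/25 ≈ 1.04000.
Is 26/25 < 1? NO.
Since the bound 26/25 is ≥ 1, the union bound is uninformative here; it does NOT by itself certify existence.

39·p = 26/25 ≈ 1.04000; existence NOT certified by the union bound.


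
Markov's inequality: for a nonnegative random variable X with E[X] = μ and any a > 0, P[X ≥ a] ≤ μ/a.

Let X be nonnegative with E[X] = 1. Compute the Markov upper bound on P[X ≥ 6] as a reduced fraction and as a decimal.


μ = E[X] = 1, a = 6.
Markov: P[X ≥ 6] ≤ μ/a = (1)/6 = 1/6.
Numerically: ≈ 0.1667.
(Since a = 6 > μ = 1.0000, the bound 1/6 is < 1 and informative.)

P[X ≥ 6] ≤ 1/6 ≈ 0.1667.


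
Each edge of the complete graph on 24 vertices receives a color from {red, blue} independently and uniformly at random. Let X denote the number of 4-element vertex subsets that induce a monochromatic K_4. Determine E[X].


Let X = Σ_S X_S over the C(24, 4) = 10626 subsets S of size 4, where X_S = 1 if the K_4 on S is monochromatic.
For a fixed S, the K_4 on S has C(4, 2) = 6 edges. P[all 6 edges red] = (1/2)^6, and likewise for blue, so P[monochromatic] = 2·(1/2)^6 = 2^{1 − 6} = 1/32.
Summing: E[X] = C(24, 4) · 2^{1 − 6} = 10626 · 1/32 = 5313/16.
Numerically: E[X] ≈ 332.062500.

E[X] = C(24,4)·2^(1−C(4,2)) = 5313/16 ≈ 332.062500.


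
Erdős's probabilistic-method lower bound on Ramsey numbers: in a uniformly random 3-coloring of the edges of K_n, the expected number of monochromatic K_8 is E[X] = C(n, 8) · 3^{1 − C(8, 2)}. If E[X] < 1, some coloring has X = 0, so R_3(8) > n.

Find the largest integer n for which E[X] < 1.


We need C(n, 8) · 3^{1 − 28} < 1, i.e. C(n, 8) < 3^{28 − 1} = 7625597484987.
Check values of n near the boundary:
  n = 155: C(155, 8) = 6876747915675; 6876747915675 < 7625597484987? YES
  n = 156: C(156, 8) = 7248464019225; 7248464019225 < 7625597484987? YES
  n = 157: C(157, 8) = 7637643295425; 7637643295425 < 7625597484987? NO
  n = 158: C(158, 8) = 8044984271181; 8044984271181 < 7625597484987? NO
The largest n with C(n, 8) < 7625597484987 is n = 156 (where E[X] = 805384891025/847288609443 ≈ 0.9505437). Hence R_3(8) > 156, i.e. R_3(8) ≥ 157.

Largest n = 156; hence R_3(8) > 156.


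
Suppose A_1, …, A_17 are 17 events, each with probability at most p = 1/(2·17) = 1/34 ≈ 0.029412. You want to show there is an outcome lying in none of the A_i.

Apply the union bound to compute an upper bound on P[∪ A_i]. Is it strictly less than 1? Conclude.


Union bound: P[∪_{i=1}^{17} A_i] ≤ Σ_i P[A_i] ≤ 17·p = 17·(1/34) = 1/2.
Numerically: 1/2 ≈ 0.500000.
Is 1/2 < 1? YES.
Since P[∪ A_i] ≤ 1/2 < 1, the complement has P[∩ A_i^c] ≥ 1 − 1/2 = 1/2 > 0, so some outcome avoids every A_i.

17·p = 1/2 ≈ 0.500000; existence CERTIFIED by the union bound.


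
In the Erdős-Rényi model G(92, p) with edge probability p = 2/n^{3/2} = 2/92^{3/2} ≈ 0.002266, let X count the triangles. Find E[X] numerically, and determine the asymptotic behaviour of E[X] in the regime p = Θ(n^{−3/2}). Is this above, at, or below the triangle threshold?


Number of potential triangles: C(92, 3) = 125580.
Each occurs with probability p³ ≈ (0.002266)³ ≈ 1.164246e-08.
By linearity: E[X] = C(92, 3)·p³ ≈ 125580 · 1.164246e-08 ≈ 0.0015.
Since α = 3/2 > 1, p = c/n^{3/2} = o(1/n) is below the triangle threshold p ~ 1/n. Asymptotically E[X] ~ (c³/6)·n^{3(1−α)} = (2³/6)·n^{-1.5} → 0, so by Markov's inequality G has no triangles w.h.p.

E[X] ≈ 0.0015; in regime p = Θ(1/n^{3/2}) E[X] tends to 0 (below the triangle threshold p ~ 1/n).


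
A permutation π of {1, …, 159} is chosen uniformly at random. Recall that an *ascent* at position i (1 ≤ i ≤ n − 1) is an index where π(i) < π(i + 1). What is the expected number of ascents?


Write X = Σ X_I over i = 1, …, 158, with X_I the indicator of one ascent.
There are 158 indicators.
For each fixed i, the pair (π(i), π(i+1)) is a uniformly random ordered pair of distinct values from {1, …, 159}; by symmetry P[π(i) < π(i+1)] = 1/2.
By linearity: E[X] = 158 · (1/2) = (159 − 1) · (1/2) = 79 ≈ 79.0000.

E[X] = 79 = 79.0000.


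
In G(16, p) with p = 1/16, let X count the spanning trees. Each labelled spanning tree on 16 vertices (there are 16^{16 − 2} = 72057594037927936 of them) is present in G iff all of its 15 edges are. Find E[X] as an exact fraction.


K_16 has 16^{16 − 2} = 72057594037927936 labelled spanning trees.
For each such spanning tree H, let X_H = 1 if all 15 edges of H are present in G. Then P[X_H = 1] = p^{15} = (1/16)^{15} = 1/1152921504606846976.
Summing the indicators: E[X] = Σ_H E[X_H] = 72057594037927936 · p^{15} = 72057594037927936 · 1/1152921504606846976 = 1/16.
Numerically: E[X] ≈ 0.0625.

E[X] = 72057594037927936 · (1/16)^{15} = 1/16 ≈ 0.0625.


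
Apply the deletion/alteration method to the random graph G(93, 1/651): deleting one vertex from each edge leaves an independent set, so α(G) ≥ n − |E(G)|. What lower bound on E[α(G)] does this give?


E[|E(G)|] = C(93, 2)·p = 4278 · (1/651) = 46/7.
E[α(G)] ≥ n − E[|E(G)|] = 93 − 46/7 = 605/7.
Numerically: ≈ 86.4286.
(This is only a lower bound; the true E[α(G)] may be larger.)

E[α(G)] ≥ 605/7 ≈ 86.4286.
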